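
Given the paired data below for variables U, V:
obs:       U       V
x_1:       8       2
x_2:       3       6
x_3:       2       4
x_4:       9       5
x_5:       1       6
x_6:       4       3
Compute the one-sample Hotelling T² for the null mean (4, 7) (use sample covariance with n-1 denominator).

Step 1 — sample mean vector:
  mean(U) = (8 + 3 + 2 + 9 + 1 + 4) / 6 = 27/6 = 4.5
  mean(V) = (2 + 6 + 4 + 5 + 6 + 3) / 6 = 26/6 = 4.3333
  x̄ = (4.5, 4.3333),  deviation x̄ - mu_0 = (4.5, 4.3333) - (4, 7) = (0.5, -2.6667).

Step 2 — sample covariance matrix, S[i,j] = (1/(n-1)) · Σ_k (x_{k,i} - mean_i) · (x_{k,j} - mean_j), divisor n-1 = 5:
  S[U,U] = ((3.5)·(3.5) + (-1.5)·(-1.5) + (-2.5)·(-2.5) + (4.5)·(4.5) + (-3.5)·(-3.5) + (-0.5)·(-0.5)) / 5 = 53.5/5 = 10.7
  S[U,V] = ((3.5)·(-2.3333) + (-1.5)·(1.6667) + (-2.5)·(-0.3333) + (4.5)·(0.6667) + (-3.5)·(1.6667) + (-0.5)·(-1.3333)) / 5 = -12/5 = -2.4
  S[V,V] = ((-2.3333)·(-2.3333) + (1.6667)·(1.6667) + (-0.3333)·(-0.3333) + (0.6667)·(0.6667) + (1.6667)·(1.6667) + (-1.3333)·(-1.3333)) / 5 = 13.3333/5 = 2.6667
  S = [[10.7, -2.4],
 [-2.4, 2.6667]].

Step 3 — invert S. det(S) = 10.7·2.6667 - (-2.4)² = 22.7733.
  S^{-1} = (1/det) · [[d, -b], [-b, a]] = [[0.1171, 0.1054],
 [0.1054, 0.4698]].

Step 4 — quadratic form (x̄ - mu_0)^T · S^{-1} · (x̄ - mu_0):
  S^{-1} · (x̄ - mu_0) = (-0.2225, -1.2002),
  (x̄ - mu_0)^T · [...] = (0.5)·(-0.2225) + (-2.6667)·(-1.2002) = 3.0894.

Step 5 — scale by n: T² = 6 · 3.0894 = 18.5363.

T² ≈ 18.5363


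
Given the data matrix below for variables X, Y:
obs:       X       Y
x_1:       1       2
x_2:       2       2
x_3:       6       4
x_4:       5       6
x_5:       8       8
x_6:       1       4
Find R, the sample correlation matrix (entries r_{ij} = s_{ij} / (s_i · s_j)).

Step 1 — column means:
  mean(X) = (1 + 2 + 6 + 5 + 8 + 1) / 6 = 23/6 = 3.8333
  mean(Y) = (2 + 2 + 4 + 6 + 8 + 4) / 6 = 26/6 = 4.3333

Step 2 — sample variances and covariances s[i,j] = (1/(n-1)) · Σ_k (x_{k,i} - mean_i) · (x_{k,j} - mean_j), with n-1 = 5:
  s[X,X] = ((-2.8333)·(-2.8333) + (-1.8333)·(-1.8333) + (2.1667)·(2.1667) + (1.1667)·(1.1667) + (4.1667)·(4.1667) + (-2.8333)·(-2.8333)) / 5 = 42.8333/5 = 8.5667
  s[X,Y] = ((-2.8333)·(-2.3333) + (-1.8333)·(-2.3333) + (2.1667)·(-0.3333) + (1.1667)·(1.6667) + (4.1667)·(3.6667) + (-2.8333)·(-0.3333)) / 5 = 28.3333/5 = 5.6667
  s[Y,Y] = ((-2.3333)·(-2.3333) + (-2.3333)·(-2.3333) + (-0.3333)·(-0.3333) + (1.6667)·(1.6667) + (3.6667)·(3.6667) + (-0.3333)·(-0.3333)) / 5 = 27.3333/5 = 5.4667
  Sample standard deviations s_i = √(s[i,i]):
  s(X) = √(8.5667) = 2.9269
  s(Y) = √(5.4667) = 2.3381

Step 3 — r_{ij} = s_{ij} / (s_i · s_j):
  r[X,X] = 1 (diagonal).
  r[X,Y] = 5.6667 / (2.9269 · 2.3381) = 5.6667 / 6.8433 = 0.8281
  r[Y,Y] = 1 (diagonal).

R is symmetric with unit diagonal. Assembling:

R = [[1, 0.8281],
 [0.8281, 1]]


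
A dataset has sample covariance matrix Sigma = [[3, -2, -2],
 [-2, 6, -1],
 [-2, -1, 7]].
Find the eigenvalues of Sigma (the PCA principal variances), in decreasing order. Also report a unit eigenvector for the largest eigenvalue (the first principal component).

Step 1 — characteristic polynomial p(λ) = det(λI - Sigma) = λ³ - tr·λ² + c_1·λ - det, where tr = trace, c_1 = sum of the principal 2×2 minors, det = det(Sigma):
  tr = 3 + 6 + 7 = 16,
  c_1 = (3·6 - (-2)²) + (3·7 - (-2)²) + (6·7 - (-1)²) = 14 + 17 + 41 = 72,
  det = 3·(6·7 - (-1)²) - (-2)·((-2)·7 - (-1)·(-2)) + (-2)·((-2)·(-1) - 6·(-2)) = 3·(41) - (-2)·(-16) + (-2)·(14) = 63.
  So p(λ) = λ³ - 16λ² + 72λ - 63.
Step 2 — look for an integer root (rational root theorem: any rational root is an integer divisor of 63). Testing λ = 7:
  p(7) = 343 - 784 + 504 - 63 = 0  ✓
  Dividing out (λ - 7): p(λ) = (λ - 7)(λ² - 9λ + 9).
Step 3 — remaining eigenvalues from the quadratic λ² - 9λ + 9 = 0:
  Δ = 9² - 4·9 = 81 - 36 = 45,  λ = (9 ± √45)/2 = (9 ± 6.7082)/2 ≈ 7.8541 or 1.1459.
  Sorted: λ_1 = 7.8541,  λ_2 = 7,  λ_3 = 1.1459  (check: sum = 16 = tr ✓).

Step 4 — unit eigenvector for λ_1 ≈ 7.8541: v spans the null space of (Sigma - λ_1 I), whose rows are
  r_1 = (-4.8541, -2, -2),  r_2 = (-2, -1.8541, -1),  r_3 = (-2, -1, -0.8541).
  v is orthogonal to every row, so take v ∝ r_1 × r_2 = ((-2)·(-1) - (-2)·(-1.8541), (-2)·(-2) - (-4.8541)·(-1), (-4.8541)·(-1.8541) - (-2)·(-2)) ≈ (-1.7082, -0.8541, 5).
  Rescale (multiply by -1 so the first nonzero entry is positive): u = (1.7082, 0.8541, -5).
  ||u|| = √((1.7082)² + (0.8541)² + (-5)²) = √(28.6475) ≈ 5.3523,  v_1 = u/||u|| ≈ (0.3192, 0.1596, -0.9342) (||v_1|| = 1).

λ_1 = 7.8541,  λ_2 = 7,  λ_3 = 1.1459;  v_1 ≈ (0.3192, 0.1596, -0.9342)


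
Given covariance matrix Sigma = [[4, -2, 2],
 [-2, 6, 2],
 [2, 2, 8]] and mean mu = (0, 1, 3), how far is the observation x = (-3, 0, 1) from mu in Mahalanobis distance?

Step 1 — centre the observation: (x - mu) = (-3, -1, -2).

Step 2 — invert Sigma (cofactor / det for 3×3, or solve directly):
  Sigma^{-1} = [[0.4231, 0.1923, -0.1538],
 [0.1923, 0.2692, -0.1154],
 [-0.1538, -0.1154, 0.1923]].

Step 3 — form the quadratic (x - mu)^T · Sigma^{-1} · (x - mu):
  Sigma^{-1} · (x - mu) = (-1.1538, -0.6154, 0.1923).
  (x - mu)^T · [Sigma^{-1} · (x - mu)] = (-3)·(-1.1538) + (-1)·(-0.6154) + (-2)·(0.1923) = 3.6923.

Step 4 — take square root: d = √(3.6923) ≈ 1.9215.

d(x, mu) = √(3.6923) ≈ 1.9215


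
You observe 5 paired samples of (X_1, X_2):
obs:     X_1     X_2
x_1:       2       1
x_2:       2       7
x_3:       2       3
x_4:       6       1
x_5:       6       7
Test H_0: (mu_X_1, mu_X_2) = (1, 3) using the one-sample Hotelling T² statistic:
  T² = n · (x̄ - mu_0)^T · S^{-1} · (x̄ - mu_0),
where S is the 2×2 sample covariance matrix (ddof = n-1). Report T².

Step 1 — sample mean vector:
  mean(X_1) = (2 + 2 + 2 + 6 + 6) / 5 = 18/5 = 3.6
  mean(X_2) = (1 + 7 + 3 + 1 + 7) / 5 = 19/5 = 3.8
  x̄ = (3.6, 3.8),  deviation x̄ - mu_0 = (3.6, 3.8) - (1, 3) = (2.6, 0.8).

Step 2 — sample covariance matrix, S[i,j] = (1/(n-1)) · Σ_k (x_{k,i} - mean_i) · (x_{k,j} - mean_j), divisor n-1 = 4:
  S[X_1,X_1] = ((-1.6)·(-1.6) + (-1.6)·(-1.6) + (-1.6)·(-1.6) + (2.4)·(2.4) + (2.4)·(2.4)) / 4 = 19.2/4 = 4.8
  S[X_1,X_2] = ((-1.6)·(-2.8) + (-1.6)·(3.2) + (-1.6)·(-0.8) + (2.4)·(-2.8) + (2.4)·(3.2)) / 4 = 1.6/4 = 0.4
  S[X_2,X_2] = ((-2.8)·(-2.8) + (3.2)·(3.2) + (-0.8)·(-0.8) + (-2.8)·(-2.8) + (3.2)·(3.2)) / 4 = 36.8/4 = 9.2
  S = [[4.8, 0.4],
 [0.4, 9.2]].

Step 3 — invert S. det(S) = 4.8·9.2 - (0.4)² = 44.
  S^{-1} = (1/det) · [[d, -b], [-b, a]] = [[0.2091, -0.0091],
 [-0.0091, 0.1091]].

Step 4 — quadratic form (x̄ - mu_0)^T · S^{-1} · (x̄ - mu_0):
  S^{-1} · (x̄ - mu_0) = (0.5364, 0.0636),
  (x̄ - mu_0)^T · [...] = (2.6)·(0.5364) + (0.8)·(0.0636) = 1.4455.

Step 5 — scale by n: T² = 5 · 1.4455 = 7.2273.

T² ≈ 7.2273


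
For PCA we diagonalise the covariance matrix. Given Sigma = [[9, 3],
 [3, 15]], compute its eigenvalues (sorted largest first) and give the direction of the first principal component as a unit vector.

Step 1 — characteristic polynomial of 2×2 Sigma:
  det(Sigma - λI) = λ² - trace · λ + det = 0.
  trace = 9 + 15 = 24, det = 9·15 - (3)² = 126.
Step 2 — discriminant:
  Δ = trace² - 4·det = 576 - 504 = 72.
Step 3 — eigenvalues:
  λ = (trace ± √Δ)/2 = (24 ± 8.4853)/2,
  λ_1 = 16.2426,  λ_2 = 7.7574.

Step 4 — unit eigenvector for λ_1: solve (Sigma - λ_1 I)v = 0. First row:
  (9 - 16.2426)·v_x + (3)·v_y = 0, i.e. (-7.2426)·v_x + (3)·v_y = 0,
  so v ∝ (b, λ_1 - a) = (3, 7.2426) = u.
  ||u|| = √((3)² + (7.2426)²) = √(61.4558) ≈ 7.8394,
  v_1 = u/||u|| ≈ (0.3827, 0.9239) (||v_1|| = 1).

λ_1 = 16.2426,  λ_2 = 7.7574;  v_1 ≈ (0.3827, 0.9239)


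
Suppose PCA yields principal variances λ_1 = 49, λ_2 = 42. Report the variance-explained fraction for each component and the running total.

Step 1 — total variance = trace(Sigma) = Σ λ_i = 49 + 42 = 91.

Step 2 — fraction explained by component i = λ_i / Σ λ:
  PC1: 49/91 = 0.5385
  PC2: 42/91 = 0.4615

Step 3 — cumulative fraction after k components = (λ_1 + ... + λ_k) / Σ λ:
  k = 1: 49/91 = 0.5385
  k = 2: (49 + 42)/91 = 91/91 = 1

Summary (fraction, with percent):

explained: PC1 0.5385 (53.85%), PC2 0.4615 (46.15%);  cumulative: 0.5385, 1


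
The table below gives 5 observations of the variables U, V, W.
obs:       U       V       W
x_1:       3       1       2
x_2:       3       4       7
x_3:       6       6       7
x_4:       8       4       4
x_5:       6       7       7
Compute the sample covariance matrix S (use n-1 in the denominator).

Step 1 — column means:
  mean(U) = (3 + 3 + 6 + 8 + 6) / 5 = 26/5 = 5.2
  mean(V) = (1 + 4 + 6 + 4 + 7) / 5 = 22/5 = 4.4
  mean(W) = (2 + 7 + 7 + 4 + 7) / 5 = 27/5 = 5.4

Step 2 — sample covariance S[i,j] = (1/(n-1)) · Σ_k (x_{k,i} - mean_i) · (x_{k,j} - mean_j), with n-1 = 4.
  S[U,U] = ((-2.2)·(-2.2) + (-2.2)·(-2.2) + (0.8)·(0.8) + (2.8)·(2.8) + (0.8)·(0.8)) / 4 = 18.8/4 = 4.7
  S[U,V] = ((-2.2)·(-3.4) + (-2.2)·(-0.4) + (0.8)·(1.6) + (2.8)·(-0.4) + (0.8)·(2.6)) / 4 = 10.6/4 = 2.65
  S[U,W] = ((-2.2)·(-3.4) + (-2.2)·(1.6) + (0.8)·(1.6) + (2.8)·(-1.4) + (0.8)·(1.6)) / 4 = 2.6/4 = 0.65
  S[V,V] = ((-3.4)·(-3.4) + (-0.4)·(-0.4) + (1.6)·(1.6) + (-0.4)·(-0.4) + (2.6)·(2.6)) / 4 = 21.2/4 = 5.3
  S[V,W] = ((-3.4)·(-3.4) + (-0.4)·(1.6) + (1.6)·(1.6) + (-0.4)·(-1.4) + (2.6)·(1.6)) / 4 = 18.2/4 = 4.55
  S[W,W] = ((-3.4)·(-3.4) + (1.6)·(1.6) + (1.6)·(1.6) + (-1.4)·(-1.4) + (1.6)·(1.6)) / 4 = 21.2/4 = 5.3

S is symmetric (S[j,i] = S[i,j]). Assembling:

S = [[4.7, 2.65, 0.65],
 [2.65, 5.3, 4.55],
 [0.65, 4.55, 5.3]]


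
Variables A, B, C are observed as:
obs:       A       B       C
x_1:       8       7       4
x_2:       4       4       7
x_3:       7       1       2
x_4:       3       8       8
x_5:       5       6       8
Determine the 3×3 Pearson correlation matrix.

Step 1 — column means:
  mean(A) = (8 + 4 + 7 + 3 + 5) / 5 = 27/5 = 5.4
  mean(B) = (7 + 4 + 1 + 8 + 6) / 5 = 26/5 = 5.2
  mean(C) = (4 + 7 + 2 + 8 + 8) / 5 = 29/5 = 5.8

Step 2 — sample variances and covariances s[i,j] = (1/(n-1)) · Σ_k (x_{k,i} - mean_i) · (x_{k,j} - mean_j), with n-1 = 4:
  s[A,A] = ((2.6)·(2.6) + (-1.4)·(-1.4) + (1.6)·(1.6) + (-2.4)·(-2.4) + (-0.4)·(-0.4)) / 4 = 17.2/4 = 4.3
  s[A,B] = ((2.6)·(1.8) + (-1.4)·(-1.2) + (1.6)·(-4.2) + (-2.4)·(2.8) + (-0.4)·(0.8)) / 4 = -7.4/4 = -1.85
  s[A,C] = ((2.6)·(-1.8) + (-1.4)·(1.2) + (1.6)·(-3.8) + (-2.4)·(2.2) + (-0.4)·(2.2)) / 4 = -18.6/4 = -4.65
  s[B,B] = ((1.8)·(1.8) + (-1.2)·(-1.2) + (-4.2)·(-4.2) + (2.8)·(2.8) + (0.8)·(0.8)) / 4 = 30.8/4 = 7.7
  s[B,C] = ((1.8)·(-1.8) + (-1.2)·(1.2) + (-4.2)·(-3.8) + (2.8)·(2.2) + (0.8)·(2.2)) / 4 = 19.2/4 = 4.8
  s[C,C] = ((-1.8)·(-1.8) + (1.2)·(1.2) + (-3.8)·(-3.8) + (2.2)·(2.2) + (2.2)·(2.2)) / 4 = 28.8/4 = 7.2
  Sample standard deviations s_i = √(s[i,i]):
  s(A) = √(4.3) = 2.0736
  s(B) = √(7.7) = 2.7749
  s(C) = √(7.2) = 2.6833

Step 3 — r_{ij} = s_{ij} / (s_i · s_j):
  r[A,A] = 1 (diagonal).
  r[A,B] = -1.85 / (2.0736 · 2.7749) = -1.85 / 5.7541 = -0.3215
  r[A,C] = -4.65 / (2.0736 · 2.6833) = -4.65 / 5.5642 = -0.8357
  r[B,B] = 1 (diagonal).
  r[B,C] = 4.8 / (2.7749 · 2.6833) = 4.8 / 7.4458 = 0.6447
  r[C,C] = 1 (diagonal).

R is symmetric with unit diagonal. Assembling:

R = [[1, -0.3215, -0.8357],
 [-0.3215, 1, 0.6447],
 [-0.8357, 0.6447, 1]]


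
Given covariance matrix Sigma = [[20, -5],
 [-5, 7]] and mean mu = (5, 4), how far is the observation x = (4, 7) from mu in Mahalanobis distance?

Step 1 — centre the observation: (x - mu) = (-1, 3).

Step 2 — invert Sigma. det(Sigma) = 20·7 - (-5)² = 115.
  Sigma^{-1} = (1/det) · [[d, -b], [-b, a]] = [[0.0609, 0.0435],
 [0.0435, 0.1739]].

Step 3 — form the quadratic (x - mu)^T · Sigma^{-1} · (x - mu):
  Sigma^{-1} · (x - mu) = (0.0696, 0.4783).
  (x - mu)^T · [Sigma^{-1} · (x - mu)] = (-1)·(0.0696) + (3)·(0.4783) = 1.3652.

Step 4 — take square root: d = √(1.3652) ≈ 1.1684.

d(x, mu) = √(1.3652) ≈ 1.1684


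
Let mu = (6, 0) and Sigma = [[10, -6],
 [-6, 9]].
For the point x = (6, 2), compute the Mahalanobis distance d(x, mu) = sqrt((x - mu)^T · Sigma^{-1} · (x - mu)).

Step 1 — centre the observation: (x - mu) = (0, 2).

Step 2 — invert Sigma. det(Sigma) = 10·9 - (-6)² = 54.
  Sigma^{-1} = (1/det) · [[d, -b], [-b, a]] = [[0.1667, 0.1111],
 [0.1111, 0.1852]].

Step 3 — form the quadratic (x - mu)^T · Sigma^{-1} · (x - mu):
  Sigma^{-1} · (x - mu) = (0.2222, 0.3704).
  (x - mu)^T · [Sigma^{-1} · (x - mu)] = (0)·(0.2222) + (2)·(0.3704) = 0.7407.

Step 4 — take square root: d = √(0.7407) ≈ 0.8607.

d(x, mu) = √(0.7407) ≈ 0.8607


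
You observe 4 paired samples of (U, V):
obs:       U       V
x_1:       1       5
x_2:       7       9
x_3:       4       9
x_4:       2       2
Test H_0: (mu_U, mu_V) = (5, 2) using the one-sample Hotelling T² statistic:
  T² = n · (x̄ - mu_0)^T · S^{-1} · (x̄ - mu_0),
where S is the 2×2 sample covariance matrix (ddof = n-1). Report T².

Step 1 — sample mean vector:
  mean(U) = (1 + 7 + 4 + 2) / 4 = 14/4 = 3.5
  mean(V) = (5 + 9 + 9 + 2) / 4 = 25/4 = 6.25
  x̄ = (3.5, 6.25),  deviation x̄ - mu_0 = (3.5, 6.25) - (5, 2) = (-1.5, 4.25).

Step 2 — sample covariance matrix, S[i,j] = (1/(n-1)) · Σ_k (x_{k,i} - mean_i) · (x_{k,j} - mean_j), divisor n-1 = 3:
  S[U,U] = ((-2.5)·(-2.5) + (3.5)·(3.5) + (0.5)·(0.5) + (-1.5)·(-1.5)) / 3 = 21/3 = 7
  S[U,V] = ((-2.5)·(-1.25) + (3.5)·(2.75) + (0.5)·(2.75) + (-1.5)·(-4.25)) / 3 = 20.5/3 = 6.8333
  S[V,V] = ((-1.25)·(-1.25) + (2.75)·(2.75) + (2.75)·(2.75) + (-4.25)·(-4.25)) / 3 = 34.75/3 = 11.5833
  S = [[7, 6.8333],
 [6.8333, 11.5833]].

Step 3 — invert S. det(S) = 7·11.5833 - (6.8333)² = 34.3889.
  S^{-1} = (1/det) · [[d, -b], [-b, a]] = [[0.3368, -0.1987],
 [-0.1987, 0.2036]].

Step 4 — quadratic form (x̄ - mu_0)^T · S^{-1} · (x̄ - mu_0):
  S^{-1} · (x̄ - mu_0) = (-1.3498, 1.1632),
  (x̄ - mu_0)^T · [...] = (-1.5)·(-1.3498) + (4.25)·(1.1632) = 6.9681.

Step 5 — scale by n: T² = 4 · 6.9681 = 27.8724.

T² ≈ 27.8724


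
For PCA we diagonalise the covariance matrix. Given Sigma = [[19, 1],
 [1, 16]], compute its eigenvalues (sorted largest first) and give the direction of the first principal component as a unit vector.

Step 1 — characteristic polynomial of 2×2 Sigma:
  det(Sigma - λI) = λ² - trace · λ + det = 0.
  trace = 19 + 16 = 35, det = 19·16 - (1)² = 303.
Step 2 — discriminant:
  Δ = trace² - 4·det = 1225 - 1212 = 13.
Step 3 — eigenvalues:
  λ = (trace ± √Δ)/2 = (35 ± 3.6056)/2,
  λ_1 = 19.3028,  λ_2 = 15.6972.

Step 4 — unit eigenvector for λ_1: solve (Sigma - λ_1 I)v = 0. First row:
  (19 - 19.3028)·v_x + (1)·v_y = 0, i.e. (-0.3028)·v_x + (1)·v_y = 0,
  so v ∝ (b, λ_1 - a) = (1, 0.3028) = u.
  ||u|| = √((1)² + (0.3028)²) = √(1.0917) ≈ 1.0448,
  v_1 = u/||u|| ≈ (0.9571, 0.2898) (||v_1|| = 1).

λ_1 = 19.3028,  λ_2 = 15.6972;  v_1 ≈ (0.9571, 0.2898)


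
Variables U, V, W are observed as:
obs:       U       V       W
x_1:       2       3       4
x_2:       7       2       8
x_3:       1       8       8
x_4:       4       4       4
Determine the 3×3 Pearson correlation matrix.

Step 1 — column means:
  mean(U) = (2 + 7 + 1 + 4) / 4 = 14/4 = 3.5
  mean(V) = (3 + 2 + 8 + 4) / 4 = 17/4 = 4.25
  mean(W) = (4 + 8 + 8 + 4) / 4 = 24/4 = 6

Step 2 — sample variances and covariances s[i,j] = (1/(n-1)) · Σ_k (x_{k,i} - mean_i) · (x_{k,j} - mean_j), with n-1 = 3:
  s[U,U] = ((-1.5)·(-1.5) + (3.5)·(3.5) + (-2.5)·(-2.5) + (0.5)·(0.5)) / 3 = 21/3 = 7
  s[U,V] = ((-1.5)·(-1.25) + (3.5)·(-2.25) + (-2.5)·(3.75) + (0.5)·(-0.25)) / 3 = -15.5/3 = -5.1667
  s[U,W] = ((-1.5)·(-2) + (3.5)·(2) + (-2.5)·(2) + (0.5)·(-2)) / 3 = 4/3 = 1.3333
  s[V,V] = ((-1.25)·(-1.25) + (-2.25)·(-2.25) + (3.75)·(3.75) + (-0.25)·(-0.25)) / 3 = 20.75/3 = 6.9167
  s[V,W] = ((-1.25)·(-2) + (-2.25)·(2) + (3.75)·(2) + (-0.25)·(-2)) / 3 = 6/3 = 2
  s[W,W] = ((-2)·(-2) + (2)·(2) + (2)·(2) + (-2)·(-2)) / 3 = 16/3 = 5.3333
  Sample standard deviations s_i = √(s[i,i]):
  s(U) = √(7) = 2.6458
  s(V) = √(6.9167) = 2.63
  s(W) = √(5.3333) = 2.3094

Step 3 — r_{ij} = s_{ij} / (s_i · s_j):
  r[U,U] = 1 (diagonal).
  r[U,V] = -5.1667 / (2.6458 · 2.63) = -5.1667 / 6.9582 = -0.7425
  r[U,W] = 1.3333 / (2.6458 · 2.3094) = 1.3333 / 6.1101 = 0.2182
  r[V,V] = 1 (diagonal).
  r[V,W] = 2 / (2.63 · 2.3094) = 2 / 6.0736 = 0.3293
  r[W,W] = 1 (diagonal).

R is symmetric with unit diagonal. Assembling:

R = [[1, -0.7425, 0.2182],
 [-0.7425, 1, 0.3293],
 [0.2182, 0.3293, 1]]


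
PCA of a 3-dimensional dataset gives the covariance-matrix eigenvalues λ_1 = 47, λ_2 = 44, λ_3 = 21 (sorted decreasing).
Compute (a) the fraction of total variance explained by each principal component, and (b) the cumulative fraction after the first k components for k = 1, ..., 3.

Step 1 — total variance = trace(Sigma) = Σ λ_i = 47 + 44 + 21 = 112.

Step 2 — fraction explained by component i = λ_i / Σ λ:
  PC1: 47/112 = 0.4196
  PC2: 44/112 = 0.3929
  PC3: 21/112 = 0.1875

Step 3 — cumulative fraction after k components = (λ_1 + ... + λ_k) / Σ λ:
  k = 1: 47/112 = 0.4196
  k = 2: (47 + 44)/112 = 91/112 = 0.8125
  k = 3: (47 + 44 + 21)/112 = 112/112 = 1

Summary (fraction, with percent):

explained: PC1 0.4196 (41.96%), PC2 0.3929 (39.29%), PC3 0.1875 (18.75%);  cumulative: 0.4196, 0.8125, 1


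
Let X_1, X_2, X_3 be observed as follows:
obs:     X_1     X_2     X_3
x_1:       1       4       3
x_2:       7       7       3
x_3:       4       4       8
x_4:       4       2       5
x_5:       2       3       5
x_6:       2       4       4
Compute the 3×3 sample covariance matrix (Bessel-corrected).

Step 1 — column means:
  mean(X_1) = (1 + 7 + 4 + 4 + 2 + 2) / 6 = 20/6 = 3.3333
  mean(X_2) = (4 + 7 + 4 + 2 + 3 + 4) / 6 = 24/6 = 4
  mean(X_3) = (3 + 3 + 8 + 5 + 5 + 4) / 6 = 28/6 = 4.6667

Step 2 — sample covariance S[i,j] = (1/(n-1)) · Σ_k (x_{k,i} - mean_i) · (x_{k,j} - mean_j), with n-1 = 5.
  S[X_1,X_1] = ((-2.3333)·(-2.3333) + (3.6667)·(3.6667) + (0.6667)·(0.6667) + (0.6667)·(0.6667) + (-1.3333)·(-1.3333) + (-1.3333)·(-1.3333)) / 5 = 23.3333/5 = 4.6667
  S[X_1,X_2] = ((-2.3333)·(0) + (3.6667)·(3) + (0.6667)·(0) + (0.6667)·(-2) + (-1.3333)·(-1) + (-1.3333)·(0)) / 5 = 11/5 = 2.2
  S[X_1,X_3] = ((-2.3333)·(-1.6667) + (3.6667)·(-1.6667) + (0.6667)·(3.3333) + (0.6667)·(0.3333) + (-1.3333)·(0.3333) + (-1.3333)·(-0.6667)) / 5 = 0.6667/5 = 0.1333
  S[X_2,X_2] = ((0)·(0) + (3)·(3) + (0)·(0) + (-2)·(-2) + (-1)·(-1) + (0)·(0)) / 5 = 14/5 = 2.8
  S[X_2,X_3] = ((0)·(-1.6667) + (3)·(-1.6667) + (0)·(3.3333) + (-2)·(0.3333) + (-1)·(0.3333) + (0)·(-0.6667)) / 5 = -6/5 = -1.2
  S[X_3,X_3] = ((-1.6667)·(-1.6667) + (-1.6667)·(-1.6667) + (3.3333)·(3.3333) + (0.3333)·(0.3333) + (0.3333)·(0.3333) + (-0.6667)·(-0.6667)) / 5 = 17.3333/5 = 3.4667

S is symmetric (S[j,i] = S[i,j]). Assembling:

S = [[4.6667, 2.2, 0.1333],
 [2.2, 2.8, -1.2],
 [0.1333, -1.2, 3.4667]]


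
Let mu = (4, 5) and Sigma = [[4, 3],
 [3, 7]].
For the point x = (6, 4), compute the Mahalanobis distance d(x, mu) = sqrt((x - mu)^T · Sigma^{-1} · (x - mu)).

Step 1 — centre the observation: (x - mu) = (2, -1).

Step 2 — invert Sigma. det(Sigma) = 4·7 - (3)² = 19.
  Sigma^{-1} = (1/det) · [[d, -b], [-b, a]] = [[0.3684, -0.1579],
 [-0.1579, 0.2105]].

Step 3 — form the quadratic (x - mu)^T · Sigma^{-1} · (x - mu):
  Sigma^{-1} · (x - mu) = (0.8947, -0.5263).
  (x - mu)^T · [Sigma^{-1} · (x - mu)] = (2)·(0.8947) + (-1)·(-0.5263) = 2.3158.

Step 4 — take square root: d = √(2.3158) ≈ 1.5218.

d(x, mu) = √(2.3158) ≈ 1.5218


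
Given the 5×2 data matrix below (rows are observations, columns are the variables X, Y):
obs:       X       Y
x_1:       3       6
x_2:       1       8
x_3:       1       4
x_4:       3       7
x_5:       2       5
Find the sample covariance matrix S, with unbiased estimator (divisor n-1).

Step 1 — column means:
  mean(X) = (3 + 1 + 1 + 3 + 2) / 5 = 10/5 = 2
  mean(Y) = (6 + 8 + 4 + 7 + 5) / 5 = 30/5 = 6

Step 2 — sample covariance S[i,j] = (1/(n-1)) · Σ_k (x_{k,i} - mean_i) · (x_{k,j} - mean_j), with n-1 = 4.
  S[X,X] = ((1)·(1) + (-1)·(-1) + (-1)·(-1) + (1)·(1) + (0)·(0)) / 4 = 4/4 = 1
  S[X,Y] = ((1)·(0) + (-1)·(2) + (-1)·(-2) + (1)·(1) + (0)·(-1)) / 4 = 1/4 = 0.25
  S[Y,Y] = ((0)·(0) + (2)·(2) + (-2)·(-2) + (1)·(1) + (-1)·(-1)) / 4 = 10/4 = 2.5

S is symmetric (S[j,i] = S[i,j]). Assembling:

S = [[1, 0.25],
 [0.25, 2.5]]


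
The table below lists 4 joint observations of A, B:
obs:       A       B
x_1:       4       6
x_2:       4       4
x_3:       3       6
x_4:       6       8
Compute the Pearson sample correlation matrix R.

Step 1 — column means:
  mean(A) = (4 + 4 + 3 + 6) / 4 = 17/4 = 4.25
  mean(B) = (6 + 4 + 6 + 8) / 4 = 24/4 = 6

Step 2 — sample variances and covariances s[i,j] = (1/(n-1)) · Σ_k (x_{k,i} - mean_i) · (x_{k,j} - mean_j), with n-1 = 3:
  s[A,A] = ((-0.25)·(-0.25) + (-0.25)·(-0.25) + (-1.25)·(-1.25) + (1.75)·(1.75)) / 3 = 4.75/3 = 1.5833
  s[A,B] = ((-0.25)·(0) + (-0.25)·(-2) + (-1.25)·(0) + (1.75)·(2)) / 3 = 4/3 = 1.3333
  s[B,B] = ((0)·(0) + (-2)·(-2) + (0)·(0) + (2)·(2)) / 3 = 8/3 = 2.6667
  Sample standard deviations s_i = √(s[i,i]):
  s(A) = √(1.5833) = 1.2583
  s(B) = √(2.6667) = 1.633

Step 3 — r_{ij} = s_{ij} / (s_i · s_j):
  r[A,A] = 1 (diagonal).
  r[A,B] = 1.3333 / (1.2583 · 1.633) = 1.3333 / 2.0548 = 0.6489
  r[B,B] = 1 (diagonal).

R is symmetric with unit diagonal. Assembling:

R = [[1, 0.6489],
 [0.6489, 1]]


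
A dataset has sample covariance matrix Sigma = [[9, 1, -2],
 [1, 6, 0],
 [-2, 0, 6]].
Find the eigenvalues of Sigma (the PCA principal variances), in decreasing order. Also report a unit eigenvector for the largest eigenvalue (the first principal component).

Step 1 — characteristic polynomial p(λ) = det(λI - Sigma) = λ³ - tr·λ² + c_1·λ - det, where tr = trace, c_1 = sum of the principal 2×2 minors, det = det(Sigma):
  tr = 9 + 6 + 6 = 21,
  c_1 = (9·6 - (1)²) + (9·6 - (-2)²) + (6·6 - (0)²) = 53 + 50 + 36 = 139,
  det = 9·(6·6 - (0)²) - (1)·((1)·6 - (0)·(-2)) + (-2)·((1)·(0) - 6·(-2)) = 9·(36) - (1)·(6) + (-2)·(12) = 294.
  So p(λ) = λ³ - 21λ² + 139λ - 294.
Step 2 — look for an integer root (rational root theorem: any rational root is an integer divisor of 294). Testing λ = 6:
  p(6) = 216 - 756 + 834 - 294 = 0  ✓
  Dividing out (λ - 6): p(λ) = (λ - 6)(λ² - 15λ + 49).
Step 3 — remaining eigenvalues from the quadratic λ² - 15λ + 49 = 0:
  Δ = 15² - 4·49 = 225 - 196 = 29,  λ = (15 ± √29)/2 = (15 ± 5.3852)/2 ≈ 10.1926 or 4.8074.
  Sorted: λ_1 = 10.1926,  λ_2 = 6,  λ_3 = 4.8074  (check: sum = 21 = tr ✓).

Step 4 — unit eigenvector for λ_1 ≈ 10.1926: v spans the null space of (Sigma - λ_1 I), whose rows are
  r_1 = (-1.1926, 1, -2),  r_2 = (1, -4.1926, 0),  r_3 = (-2, 0, -4.1926).
  v is orthogonal to every row, so take v ∝ r_1 × r_2 = ((1)·(0) - (-2)·(-4.1926), (-2)·(1) - (-1.1926)·(0), (-1.1926)·(-4.1926) - (1)·(1)) ≈ (-8.3852, -2, 4).
  Rescale (multiply by -1 so the first nonzero entry is positive): u = (8.3852, 2, -4).
  ||u|| = √((8.3852)² + (2)² + (-4)²) = √(90.311) ≈ 9.5032,  v_1 = u/||u|| ≈ (0.8824, 0.2105, -0.4209) (||v_1|| = 1).

λ_1 = 10.1926,  λ_2 = 6,  λ_3 = 4.8074;  v_1 ≈ (0.8824, 0.2105, -0.4209)


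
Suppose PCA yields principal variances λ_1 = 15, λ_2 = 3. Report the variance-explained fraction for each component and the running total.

Step 1 — total variance = trace(Sigma) = Σ λ_i = 15 + 3 = 18.

Step 2 — fraction explained by component i = λ_i / Σ λ:
  PC1: 15/18 = 0.8333
  PC2: 3/18 = 0.1667

Step 3 — cumulative fraction after k components = (λ_1 + ... + λ_k) / Σ λ:
  k = 1: 15/18 = 0.8333
  k = 2: (15 + 3)/18 = 18/18 = 1

Summary (fraction, with percent):

explained: PC1 0.8333 (83.33%), PC2 0.1667 (16.67%);  cumulative: 0.8333, 1


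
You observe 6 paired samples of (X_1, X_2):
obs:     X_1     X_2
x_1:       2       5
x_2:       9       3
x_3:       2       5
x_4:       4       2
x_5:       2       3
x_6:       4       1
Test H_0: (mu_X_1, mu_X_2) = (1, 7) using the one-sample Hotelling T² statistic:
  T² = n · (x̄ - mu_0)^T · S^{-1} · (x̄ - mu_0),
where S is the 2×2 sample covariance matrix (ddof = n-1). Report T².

Step 1 — sample mean vector:
  mean(X_1) = (2 + 9 + 2 + 4 + 2 + 4) / 6 = 23/6 = 3.8333
  mean(X_2) = (5 + 3 + 5 + 2 + 3 + 1) / 6 = 19/6 = 3.1667
  x̄ = (3.8333, 3.1667),  deviation x̄ - mu_0 = (3.8333, 3.1667) - (1, 7) = (2.8333, -3.8333).

Step 2 — sample covariance matrix, S[i,j] = (1/(n-1)) · Σ_k (x_{k,i} - mean_i) · (x_{k,j} - mean_j), divisor n-1 = 5:
  S[X_1,X_1] = ((-1.8333)·(-1.8333) + (5.1667)·(5.1667) + (-1.8333)·(-1.8333) + (0.1667)·(0.1667) + (-1.8333)·(-1.8333) + (0.1667)·(0.1667)) / 5 = 36.8333/5 = 7.3667
  S[X_1,X_2] = ((-1.8333)·(1.8333) + (5.1667)·(-0.1667) + (-1.8333)·(1.8333) + (0.1667)·(-1.1667) + (-1.8333)·(-0.1667) + (0.1667)·(-2.1667)) / 5 = -7.8333/5 = -1.5667
  S[X_2,X_2] = ((1.8333)·(1.8333) + (-0.1667)·(-0.1667) + (1.8333)·(1.8333) + (-1.1667)·(-1.1667) + (-0.1667)·(-0.1667) + (-2.1667)·(-2.1667)) / 5 = 12.8333/5 = 2.5667
  S = [[7.3667, -1.5667],
 [-1.5667, 2.5667]].

Step 3 — invert S. det(S) = 7.3667·2.5667 - (-1.5667)² = 16.4533.
  S^{-1} = (1/det) · [[d, -b], [-b, a]] = [[0.156, 0.0952],
 [0.0952, 0.4477]].

Step 4 — quadratic form (x̄ - mu_0)^T · S^{-1} · (x̄ - mu_0):
  S^{-1} · (x̄ - mu_0) = (0.077, -1.4465),
  (x̄ - mu_0)^T · [...] = (2.8333)·(0.077) + (-3.8333)·(-1.4465) = 5.7631.

Step 5 — scale by n: T² = 6 · 5.7631 = 34.5786.

T² ≈ 34.5786


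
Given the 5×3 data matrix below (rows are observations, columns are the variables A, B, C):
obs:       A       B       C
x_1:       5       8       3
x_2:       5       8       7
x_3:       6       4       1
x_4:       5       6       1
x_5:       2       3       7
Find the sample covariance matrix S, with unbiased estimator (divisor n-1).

Step 1 — column means:
  mean(A) = (5 + 5 + 6 + 5 + 2) / 5 = 23/5 = 4.6
  mean(B) = (8 + 8 + 4 + 6 + 3) / 5 = 29/5 = 5.8
  mean(C) = (3 + 7 + 1 + 1 + 7) / 5 = 19/5 = 3.8

Step 2 — sample covariance S[i,j] = (1/(n-1)) · Σ_k (x_{k,i} - mean_i) · (x_{k,j} - mean_j), with n-1 = 4.
  S[A,A] = ((0.4)·(0.4) + (0.4)·(0.4) + (1.4)·(1.4) + (0.4)·(0.4) + (-2.6)·(-2.6)) / 4 = 9.2/4 = 2.3
  S[A,B] = ((0.4)·(2.2) + (0.4)·(2.2) + (1.4)·(-1.8) + (0.4)·(0.2) + (-2.6)·(-2.8)) / 4 = 6.6/4 = 1.65
  S[A,C] = ((0.4)·(-0.8) + (0.4)·(3.2) + (1.4)·(-2.8) + (0.4)·(-2.8) + (-2.6)·(3.2)) / 4 = -12.4/4 = -3.1
  S[B,B] = ((2.2)·(2.2) + (2.2)·(2.2) + (-1.8)·(-1.8) + (0.2)·(0.2) + (-2.8)·(-2.8)) / 4 = 20.8/4 = 5.2
  S[B,C] = ((2.2)·(-0.8) + (2.2)·(3.2) + (-1.8)·(-2.8) + (0.2)·(-2.8) + (-2.8)·(3.2)) / 4 = 0.8/4 = 0.2
  S[C,C] = ((-0.8)·(-0.8) + (3.2)·(3.2) + (-2.8)·(-2.8) + (-2.8)·(-2.8) + (3.2)·(3.2)) / 4 = 36.8/4 = 9.2

S is symmetric (S[j,i] = S[i,j]). Assembling:

S = [[2.3, 1.65, -3.1],
 [1.65, 5.2, 0.2],
 [-3.1, 0.2, 9.2]]


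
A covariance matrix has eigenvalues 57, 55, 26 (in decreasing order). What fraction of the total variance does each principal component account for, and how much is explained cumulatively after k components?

Step 1 — total variance = trace(Sigma) = Σ λ_i = 57 + 55 + 26 = 138.

Step 2 — fraction explained by component i = λ_i / Σ λ:
  PC1: 57/138 = 0.413
  PC2: 55/138 = 0.3986
  PC3: 26/138 = 0.1884

Step 3 — cumulative fraction after k components = (λ_1 + ... + λ_k) / Σ λ:
  k = 1: 57/138 = 0.413
  k = 2: (57 + 55)/138 = 112/138 = 0.8116
  k = 3: (57 + 55 + 26)/138 = 138/138 = 1

Summary (fraction, with percent):

explained: PC1 0.413 (41.3%), PC2 0.3986 (39.86%), PC3 0.1884 (18.84%);  cumulative: 0.413, 0.8116, 1


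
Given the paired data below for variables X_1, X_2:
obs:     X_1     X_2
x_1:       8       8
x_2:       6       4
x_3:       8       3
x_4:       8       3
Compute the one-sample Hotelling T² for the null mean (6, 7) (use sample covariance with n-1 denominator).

Step 1 — sample mean vector:
  mean(X_1) = (8 + 6 + 8 + 8) / 4 = 30/4 = 7.5
  mean(X_2) = (8 + 4 + 3 + 3) / 4 = 18/4 = 4.5
  x̄ = (7.5, 4.5),  deviation x̄ - mu_0 = (7.5, 4.5) - (6, 7) = (1.5, -2.5).

Step 2 — sample covariance matrix, S[i,j] = (1/(n-1)) · Σ_k (x_{k,i} - mean_i) · (x_{k,j} - mean_j), divisor n-1 = 3:
  S[X_1,X_1] = ((0.5)·(0.5) + (-1.5)·(-1.5) + (0.5)·(0.5) + (0.5)·(0.5)) / 3 = 3/3 = 1
  S[X_1,X_2] = ((0.5)·(3.5) + (-1.5)·(-0.5) + (0.5)·(-1.5) + (0.5)·(-1.5)) / 3 = 1/3 = 0.3333
  S[X_2,X_2] = ((3.5)·(3.5) + (-0.5)·(-0.5) + (-1.5)·(-1.5) + (-1.5)·(-1.5)) / 3 = 17/3 = 5.6667
  S = [[1, 0.3333],
 [0.3333, 5.6667]].

Step 3 — invert S. det(S) = 1·5.6667 - (0.3333)² = 5.5556.
  S^{-1} = (1/det) · [[d, -b], [-b, a]] = [[1.02, -0.06],
 [-0.06, 0.18]].

Step 4 — quadratic form (x̄ - mu_0)^T · S^{-1} · (x̄ - mu_0):
  S^{-1} · (x̄ - mu_0) = (1.68, -0.54),
  (x̄ - mu_0)^T · [...] = (1.5)·(1.68) + (-2.5)·(-0.54) = 3.87.

Step 5 — scale by n: T² = 4 · 3.87 = 15.48.

T² ≈ 15.48


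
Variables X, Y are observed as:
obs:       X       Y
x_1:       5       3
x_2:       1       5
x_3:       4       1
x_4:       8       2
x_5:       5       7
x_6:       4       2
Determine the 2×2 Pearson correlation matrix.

Step 1 — column means:
  mean(X) = (5 + 1 + 4 + 8 + 5 + 4) / 6 = 27/6 = 4.5
  mean(Y) = (3 + 5 + 1 + 2 + 7 + 2) / 6 = 20/6 = 3.3333

Step 2 — sample variances and covariances s[i,j] = (1/(n-1)) · Σ_k (x_{k,i} - mean_i) · (x_{k,j} - mean_j), with n-1 = 5:
  s[X,X] = ((0.5)·(0.5) + (-3.5)·(-3.5) + (-0.5)·(-0.5) + (3.5)·(3.5) + (0.5)·(0.5) + (-0.5)·(-0.5)) / 5 = 25.5/5 = 5.1
  s[X,Y] = ((0.5)·(-0.3333) + (-3.5)·(1.6667) + (-0.5)·(-2.3333) + (3.5)·(-1.3333) + (0.5)·(3.6667) + (-0.5)·(-1.3333)) / 5 = -7/5 = -1.4
  s[Y,Y] = ((-0.3333)·(-0.3333) + (1.6667)·(1.6667) + (-2.3333)·(-2.3333) + (-1.3333)·(-1.3333) + (3.6667)·(3.6667) + (-1.3333)·(-1.3333)) / 5 = 25.3333/5 = 5.0667
  Sample standard deviations s_i = √(s[i,i]):
  s(X) = √(5.1) = 2.2583
  s(Y) = √(5.0667) = 2.2509

Step 3 — r_{ij} = s_{ij} / (s_i · s_j):
  r[X,X] = 1 (diagonal).
  r[X,Y] = -1.4 / (2.2583 · 2.2509) = -1.4 / 5.0833 = -0.2754
  r[Y,Y] = 1 (diagonal).

R is symmetric with unit diagonal. Assembling:

R = [[1, -0.2754],
 [-0.2754, 1]]


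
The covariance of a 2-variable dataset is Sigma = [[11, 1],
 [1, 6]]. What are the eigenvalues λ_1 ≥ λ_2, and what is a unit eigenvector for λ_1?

Step 1 — characteristic polynomial of 2×2 Sigma:
  det(Sigma - λI) = λ² - trace · λ + det = 0.
  trace = 11 + 6 = 17, det = 11·6 - (1)² = 65.
Step 2 — discriminant:
  Δ = trace² - 4·det = 289 - 260 = 29.
Step 3 — eigenvalues:
  λ = (trace ± √Δ)/2 = (17 ± 5.3852)/2,
  λ_1 = 11.1926,  λ_2 = 5.8074.

Step 4 — unit eigenvector for λ_1: solve (Sigma - λ_1 I)v = 0. First row:
  (11 - 11.1926)·v_x + (1)·v_y = 0, i.e. (-0.1926)·v_x + (1)·v_y = 0,
  so v ∝ (b, λ_1 - a) = (1, 0.1926) = u.
  ||u|| = √((1)² + (0.1926)²) = √(1.0371) ≈ 1.0184,
  v_1 = u/||u|| ≈ (0.982, 0.1891) (||v_1|| = 1).

λ_1 = 11.1926,  λ_2 = 5.8074;  v_1 ≈ (0.982, 0.1891)


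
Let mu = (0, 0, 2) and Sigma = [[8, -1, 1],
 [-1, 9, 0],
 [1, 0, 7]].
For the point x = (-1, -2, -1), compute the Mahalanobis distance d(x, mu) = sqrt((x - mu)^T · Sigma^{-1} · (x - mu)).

Step 1 — centre the observation: (x - mu) = (-1, -2, -3).

Step 2 — invert Sigma (cofactor / det for 3×3, or solve directly):
  Sigma^{-1} = [[0.1291, 0.0143, -0.0184],
 [0.0143, 0.1127, -0.002],
 [-0.0184, -0.002, 0.1455]].

Step 3 — form the quadratic (x - mu)^T · Sigma^{-1} · (x - mu):
  Sigma^{-1} · (x - mu) = (-0.1025, -0.2336, -0.4139).
  (x - mu)^T · [Sigma^{-1} · (x - mu)] = (-1)·(-0.1025) + (-2)·(-0.2336) + (-3)·(-0.4139) = 1.8115.

Step 4 — take square root: d = √(1.8115) ≈ 1.3459.

d(x, mu) = √(1.8115) ≈ 1.3459


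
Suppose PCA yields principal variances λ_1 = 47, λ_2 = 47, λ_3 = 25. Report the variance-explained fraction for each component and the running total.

Step 1 — total variance = trace(Sigma) = Σ λ_i = 47 + 47 + 25 = 119.

Step 2 — fraction explained by component i = λ_i / Σ λ:
  PC1: 47/119 = 0.395
  PC2: 47/119 = 0.395
  PC3: 25/119 = 0.2101

Step 3 — cumulative fraction after k components = (λ_1 + ... + λ_k) / Σ λ:
  k = 1: 47/119 = 0.395
  k = 2: (47 + 47)/119 = 94/119 = 0.7899
  k = 3: (47 + 47 + 25)/119 = 119/119 = 1

Summary (fraction, with percent):

explained: PC1 0.395 (39.5%), PC2 0.395 (39.5%), PC3 0.2101 (21.01%);  cumulative: 0.395, 0.7899, 1


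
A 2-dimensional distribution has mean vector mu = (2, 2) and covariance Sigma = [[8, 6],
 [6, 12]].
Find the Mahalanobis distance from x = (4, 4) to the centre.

Step 1 — centre the observation: (x - mu) = (2, 2).

Step 2 — invert Sigma. det(Sigma) = 8·12 - (6)² = 60.
  Sigma^{-1} = (1/det) · [[d, -b], [-b, a]] = [[0.2, -0.1],
 [-0.1, 0.1333]].

Step 3 — form the quadratic (x - mu)^T · Sigma^{-1} · (x - mu):
  Sigma^{-1} · (x - mu) = (0.2, 0.0667).
  (x - mu)^T · [Sigma^{-1} · (x - mu)] = (2)·(0.2) + (2)·(0.0667) = 0.5333.

Step 4 — take square root: d = √(0.5333) ≈ 0.7303.

d(x, mu) = √(0.5333) ≈ 0.7303


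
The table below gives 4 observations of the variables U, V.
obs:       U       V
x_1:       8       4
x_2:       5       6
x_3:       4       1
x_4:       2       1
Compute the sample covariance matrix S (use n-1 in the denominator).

Step 1 — column means:
  mean(U) = (8 + 5 + 4 + 2) / 4 = 19/4 = 4.75
  mean(V) = (4 + 6 + 1 + 1) / 4 = 12/4 = 3

Step 2 — sample covariance S[i,j] = (1/(n-1)) · Σ_k (x_{k,i} - mean_i) · (x_{k,j} - mean_j), with n-1 = 3.
  S[U,U] = ((3.25)·(3.25) + (0.25)·(0.25) + (-0.75)·(-0.75) + (-2.75)·(-2.75)) / 3 = 18.75/3 = 6.25
  S[U,V] = ((3.25)·(1) + (0.25)·(3) + (-0.75)·(-2) + (-2.75)·(-2)) / 3 = 11/3 = 3.6667
  S[V,V] = ((1)·(1) + (3)·(3) + (-2)·(-2) + (-2)·(-2)) / 3 = 18/3 = 6

S is symmetric (S[j,i] = S[i,j]). Assembling:

S = [[6.25, 3.6667],
 [3.6667, 6]]


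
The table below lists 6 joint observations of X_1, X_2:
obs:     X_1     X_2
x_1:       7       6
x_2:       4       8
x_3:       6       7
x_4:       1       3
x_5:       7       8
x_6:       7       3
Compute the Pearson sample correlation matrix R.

Step 1 — column means:
  mean(X_1) = (7 + 4 + 6 + 1 + 7 + 7) / 6 = 32/6 = 5.3333
  mean(X_2) = (6 + 8 + 7 + 3 + 8 + 3) / 6 = 35/6 = 5.8333

Step 2 — sample variances and covariances s[i,j] = (1/(n-1)) · Σ_k (x_{k,i} - mean_i) · (x_{k,j} - mean_j), with n-1 = 5:
  s[X_1,X_1] = ((1.6667)·(1.6667) + (-1.3333)·(-1.3333) + (0.6667)·(0.6667) + (-4.3333)·(-4.3333) + (1.6667)·(1.6667) + (1.6667)·(1.6667)) / 5 = 29.3333/5 = 5.8667
  s[X_1,X_2] = ((1.6667)·(0.1667) + (-1.3333)·(2.1667) + (0.6667)·(1.1667) + (-4.3333)·(-2.8333) + (1.6667)·(2.1667) + (1.6667)·(-2.8333)) / 5 = 9.3333/5 = 1.8667
  s[X_2,X_2] = ((0.1667)·(0.1667) + (2.1667)·(2.1667) + (1.1667)·(1.1667) + (-2.8333)·(-2.8333) + (2.1667)·(2.1667) + (-2.8333)·(-2.8333)) / 5 = 26.8333/5 = 5.3667
  Sample standard deviations s_i = √(s[i,i]):
  s(X_1) = √(5.8667) = 2.4221
  s(X_2) = √(5.3667) = 2.3166

Step 3 — r_{ij} = s_{ij} / (s_i · s_j):
  r[X_1,X_1] = 1 (diagonal).
  r[X_1,X_2] = 1.8667 / (2.4221 · 2.3166) = 1.8667 / 5.6111 = 0.3327
  r[X_2,X_2] = 1 (diagonal).

R is symmetric with unit diagonal. Assembling:

R = [[1, 0.3327],
 [0.3327, 1]]


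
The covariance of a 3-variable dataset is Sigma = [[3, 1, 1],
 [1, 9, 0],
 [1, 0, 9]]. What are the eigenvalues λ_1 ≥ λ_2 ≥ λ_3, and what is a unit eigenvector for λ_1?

Step 1 — characteristic polynomial p(λ) = det(λI - Sigma) = λ³ - tr·λ² + c_1·λ - det, where tr = trace, c_1 = sum of the principal 2×2 minors, det = det(Sigma):
  tr = 3 + 9 + 9 = 21,
  c_1 = (3·9 - (1)²) + (3·9 - (1)²) + (9·9 - (0)²) = 26 + 26 + 81 = 133,
  det = 3·(9·9 - (0)²) - (1)·((1)·9 - (0)·(1)) + (1)·((1)·(0) - 9·(1)) = 3·(81) - (1)·(9) + (1)·(-9) = 225.
  So p(λ) = λ³ - 21λ² + 133λ - 225.
Step 2 — look for an integer root (rational root theorem: any rational root is an integer divisor of 225). Testing λ = 9:
  p(9) = 729 - 1701 + 1197 - 225 = 0  ✓
  Dividing out (λ - 9): p(λ) = (λ - 9)(λ² - 12λ + 25).
Step 3 — remaining eigenvalues from the quadratic λ² - 12λ + 25 = 0:
  Δ = 12² - 4·25 = 144 - 100 = 44,  λ = (12 ± √44)/2 = (12 ± 6.6332)/2 ≈ 9.3166 or 2.6834.
  Sorted: λ_1 = 9.3166,  λ_2 = 9,  λ_3 = 2.6834  (check: sum = 21 = tr ✓).

Step 4 — unit eigenvector for λ_1 ≈ 9.3166: v spans the null space of (Sigma - λ_1 I), whose rows are
  r_1 = (-6.3166, 1, 1),  r_2 = (1, -0.3166, 0),  r_3 = (1, 0, -0.3166).
  v is orthogonal to every row, so take v ∝ r_1 × r_2 = ((1)·(0) - (1)·(-0.3166), (1)·(1) - (-6.3166)·(0), (-6.3166)·(-0.3166) - (1)·(1)) ≈ (0.3166, 1, 1).
  Let u = (0.3166, 1, 1).
  ||u|| = √((0.3166)² + (1)² + (1)²) = √(2.1003) ≈ 1.4492,  v_1 = u/||u|| ≈ (0.2185, 0.69, 0.69) (||v_1|| = 1).

λ_1 = 9.3166,  λ_2 = 9,  λ_3 = 2.6834;  v_1 ≈ (0.2185, 0.69, 0.69)


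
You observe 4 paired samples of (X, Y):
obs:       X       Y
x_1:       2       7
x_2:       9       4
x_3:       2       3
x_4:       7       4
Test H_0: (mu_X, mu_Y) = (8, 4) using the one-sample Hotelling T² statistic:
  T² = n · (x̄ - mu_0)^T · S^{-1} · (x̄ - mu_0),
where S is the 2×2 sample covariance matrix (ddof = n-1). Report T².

Step 1 — sample mean vector:
  mean(X) = (2 + 9 + 2 + 7) / 4 = 20/4 = 5
  mean(Y) = (7 + 4 + 3 + 4) / 4 = 18/4 = 4.5
  x̄ = (5, 4.5),  deviation x̄ - mu_0 = (5, 4.5) - (8, 4) = (-3, 0.5).

Step 2 — sample covariance matrix, S[i,j] = (1/(n-1)) · Σ_k (x_{k,i} - mean_i) · (x_{k,j} - mean_j), divisor n-1 = 3:
  S[X,X] = ((-3)·(-3) + (4)·(4) + (-3)·(-3) + (2)·(2)) / 3 = 38/3 = 12.6667
  S[X,Y] = ((-3)·(2.5) + (4)·(-0.5) + (-3)·(-1.5) + (2)·(-0.5)) / 3 = -6/3 = -2
  S[Y,Y] = ((2.5)·(2.5) + (-0.5)·(-0.5) + (-1.5)·(-1.5) + (-0.5)·(-0.5)) / 3 = 9/3 = 3
  S = [[12.6667, -2],
 [-2, 3]].

Step 3 — invert S. det(S) = 12.6667·3 - (-2)² = 34.
  S^{-1} = (1/det) · [[d, -b], [-b, a]] = [[0.0882, 0.0588],
 [0.0588, 0.3725]].

Step 4 — quadratic form (x̄ - mu_0)^T · S^{-1} · (x̄ - mu_0):
  S^{-1} · (x̄ - mu_0) = (-0.2353, 0.0098),
  (x̄ - mu_0)^T · [...] = (-3)·(-0.2353) + (0.5)·(0.0098) = 0.7108.

Step 5 — scale by n: T² = 4 · 0.7108 = 2.8431.

T² ≈ 2.8431


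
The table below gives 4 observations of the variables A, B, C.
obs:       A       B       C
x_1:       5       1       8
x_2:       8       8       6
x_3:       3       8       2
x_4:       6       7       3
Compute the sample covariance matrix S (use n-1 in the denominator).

Step 1 — column means:
  mean(A) = (5 + 8 + 3 + 6) / 4 = 22/4 = 5.5
  mean(B) = (1 + 8 + 8 + 7) / 4 = 24/4 = 6
  mean(C) = (8 + 6 + 2 + 3) / 4 = 19/4 = 4.75

Step 2 — sample covariance S[i,j] = (1/(n-1)) · Σ_k (x_{k,i} - mean_i) · (x_{k,j} - mean_j), with n-1 = 3.
  S[A,A] = ((-0.5)·(-0.5) + (2.5)·(2.5) + (-2.5)·(-2.5) + (0.5)·(0.5)) / 3 = 13/3 = 4.3333
  S[A,B] = ((-0.5)·(-5) + (2.5)·(2) + (-2.5)·(2) + (0.5)·(1)) / 3 = 3/3 = 1
  S[A,C] = ((-0.5)·(3.25) + (2.5)·(1.25) + (-2.5)·(-2.75) + (0.5)·(-1.75)) / 3 = 7.5/3 = 2.5
  S[B,B] = ((-5)·(-5) + (2)·(2) + (2)·(2) + (1)·(1)) / 3 = 34/3 = 11.3333
  S[B,C] = ((-5)·(3.25) + (2)·(1.25) + (2)·(-2.75) + (1)·(-1.75)) / 3 = -21/3 = -7
  S[C,C] = ((3.25)·(3.25) + (1.25)·(1.25) + (-2.75)·(-2.75) + (-1.75)·(-1.75)) / 3 = 22.75/3 = 7.5833

S is symmetric (S[j,i] = S[i,j]). Assembling:

S = [[4.3333, 1, 2.5],
 [1, 11.3333, -7],
 [2.5, -7, 7.5833]]


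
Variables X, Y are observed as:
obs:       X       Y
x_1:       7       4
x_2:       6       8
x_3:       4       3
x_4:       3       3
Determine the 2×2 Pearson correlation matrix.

Step 1 — column means:
  mean(X) = (7 + 6 + 4 + 3) / 4 = 20/4 = 5
  mean(Y) = (4 + 8 + 3 + 3) / 4 = 18/4 = 4.5

Step 2 — sample variances and covariances s[i,j] = (1/(n-1)) · Σ_k (x_{k,i} - mean_i) · (x_{k,j} - mean_j), with n-1 = 3:
  s[X,X] = ((2)·(2) + (1)·(1) + (-1)·(-1) + (-2)·(-2)) / 3 = 10/3 = 3.3333
  s[X,Y] = ((2)·(-0.5) + (1)·(3.5) + (-1)·(-1.5) + (-2)·(-1.5)) / 3 = 7/3 = 2.3333
  s[Y,Y] = ((-0.5)·(-0.5) + (3.5)·(3.5) + (-1.5)·(-1.5) + (-1.5)·(-1.5)) / 3 = 17/3 = 5.6667
  Sample standard deviations s_i = √(s[i,i]):
  s(X) = √(3.3333) = 1.8257
  s(Y) = √(5.6667) = 2.3805

Step 3 — r_{ij} = s_{ij} / (s_i · s_j):
  r[X,X] = 1 (diagonal).
  r[X,Y] = 2.3333 / (1.8257 · 2.3805) = 2.3333 / 4.3461 = 0.5369
  r[Y,Y] = 1 (diagonal).

R is symmetric with unit diagonal. Assembling:

R = [[1, 0.5369],
 [0.5369, 1]]
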